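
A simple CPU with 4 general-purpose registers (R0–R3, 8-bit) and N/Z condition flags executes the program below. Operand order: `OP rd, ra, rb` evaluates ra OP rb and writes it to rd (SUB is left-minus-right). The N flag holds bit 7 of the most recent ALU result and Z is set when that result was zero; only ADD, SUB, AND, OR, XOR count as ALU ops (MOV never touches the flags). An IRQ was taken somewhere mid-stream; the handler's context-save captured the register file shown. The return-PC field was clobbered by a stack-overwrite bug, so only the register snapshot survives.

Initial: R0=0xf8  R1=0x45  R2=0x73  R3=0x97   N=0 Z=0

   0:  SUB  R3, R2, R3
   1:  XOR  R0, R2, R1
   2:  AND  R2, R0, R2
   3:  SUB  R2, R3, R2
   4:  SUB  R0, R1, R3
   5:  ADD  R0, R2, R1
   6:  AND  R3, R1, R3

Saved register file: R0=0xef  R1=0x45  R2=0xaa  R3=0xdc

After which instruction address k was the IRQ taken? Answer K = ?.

K = 5

after  0: R0=0xf8 R1=0x45 R2=0x73 R3=0xdc  N=1 Z=0
after  1: R0=0x36 R1=0x45 R2=0x73 R3=0xdc  N=0 Z=0
after  2: R0=0x36 R1=0x45 R2=0x32 R3=0xdc  N=0 Z=0
after  3: R0=0x36 R1=0x45 R2=0xaa R3=0xdc  N=1 Z=0
after  4: R0=0x69 R1=0x45 R2=0xaa R3=0xdc  N=0 Z=0
after  5: R0=0xef R1=0x45 R2=0xaa R3=0xdc  N=1 Z=0
-- IRQ taken; context saved, return-PC = 6 --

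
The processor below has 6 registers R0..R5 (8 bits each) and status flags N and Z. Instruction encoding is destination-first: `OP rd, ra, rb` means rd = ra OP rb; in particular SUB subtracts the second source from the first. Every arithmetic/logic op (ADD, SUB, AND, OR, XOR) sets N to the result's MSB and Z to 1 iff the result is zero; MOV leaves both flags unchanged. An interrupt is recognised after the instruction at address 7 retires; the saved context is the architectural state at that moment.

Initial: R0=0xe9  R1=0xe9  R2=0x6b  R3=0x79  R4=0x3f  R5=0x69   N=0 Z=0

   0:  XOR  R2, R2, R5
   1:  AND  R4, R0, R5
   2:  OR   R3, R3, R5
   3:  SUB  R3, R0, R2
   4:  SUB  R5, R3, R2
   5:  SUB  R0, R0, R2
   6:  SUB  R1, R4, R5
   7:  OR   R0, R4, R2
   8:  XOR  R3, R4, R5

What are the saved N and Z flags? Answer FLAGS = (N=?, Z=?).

FLAGS = (N=0, Z=0)

after  0: R0=0xe9 R1=0xe9 R2=0x02 R3=0x79 R4=0x3f R5=0x69  N=0 Z=0
after  1: R0=0xe9 R1=0xe9 R2=0x02 R3=0x79 R4=0x69 R5=0x69  N=0 Z=0
after  2: R0=0xe9 R1=0xe9 R2=0x02 R3=0x79 R4=0x69 R5=0x69  N=0 Z=0
after  3: R0=0xe9 R1=0xe9 R2=0x02 R3=0xe7 R4=0x69 R5=0x69  N=1 Z=0
after  4: R0=0xe9 R1=0xe9 R2=0x02 R3=0xe7 R4=0x69 R5=0xe5  N=1 Z=0
after  5: R0=0xe7 R1=0xe9 R2=0x02 R3=0xe7 R4=0x69 R5=0xe5  N=1 Z=0
after  6: R0=0xe7 R1=0x84 R2=0x02 R3=0xe7 R4=0x69 R5=0xe5  N=1 Z=0
after  7: R0=0x6b R1=0x84 R2=0x02 R3=0xe7 R4=0x69 R5=0xe5  N=0 Z=0
-- IRQ taken; context saved, return-PC = 8 --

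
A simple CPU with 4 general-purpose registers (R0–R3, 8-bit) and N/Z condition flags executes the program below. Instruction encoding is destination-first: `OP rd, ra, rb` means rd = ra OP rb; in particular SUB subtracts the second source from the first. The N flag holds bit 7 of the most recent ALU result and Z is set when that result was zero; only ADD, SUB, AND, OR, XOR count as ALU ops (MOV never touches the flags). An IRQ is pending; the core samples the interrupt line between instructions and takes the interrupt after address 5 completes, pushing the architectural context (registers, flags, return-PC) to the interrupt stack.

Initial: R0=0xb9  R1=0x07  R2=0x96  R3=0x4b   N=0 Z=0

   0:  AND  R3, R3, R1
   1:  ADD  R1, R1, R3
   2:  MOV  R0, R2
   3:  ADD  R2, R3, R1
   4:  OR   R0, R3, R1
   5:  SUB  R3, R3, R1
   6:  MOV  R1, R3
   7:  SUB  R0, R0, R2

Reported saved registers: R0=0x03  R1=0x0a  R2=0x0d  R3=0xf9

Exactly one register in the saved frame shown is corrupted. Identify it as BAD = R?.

BAD = R0

after  0: R0=0xb9 R1=0x07 R2=0x96 R3=0x03  N=0 Z=0
after  1: R0=0xb9 R1=0x0a R2=0x96 R3=0x03  N=0 Z=0
after  2: R0=0x96 R1=0x0a R2=0x96 R3=0x03  N=0 Z=0
after  3: R0=0x96 R1=0x0a R2=0x0d R3=0x03  N=0 Z=0
after  4: R0=0x0b R1=0x0a R2=0x0d R3=0x03  N=0 Z=0
after  5: R0=0x0b R1=0x0a R2=0x0d R3=0xf9  N=1 Z=0
-- IRQ taken; context saved, return-PC = 6 --
mismatch: R0: reported 0x03 vs actual 0x0b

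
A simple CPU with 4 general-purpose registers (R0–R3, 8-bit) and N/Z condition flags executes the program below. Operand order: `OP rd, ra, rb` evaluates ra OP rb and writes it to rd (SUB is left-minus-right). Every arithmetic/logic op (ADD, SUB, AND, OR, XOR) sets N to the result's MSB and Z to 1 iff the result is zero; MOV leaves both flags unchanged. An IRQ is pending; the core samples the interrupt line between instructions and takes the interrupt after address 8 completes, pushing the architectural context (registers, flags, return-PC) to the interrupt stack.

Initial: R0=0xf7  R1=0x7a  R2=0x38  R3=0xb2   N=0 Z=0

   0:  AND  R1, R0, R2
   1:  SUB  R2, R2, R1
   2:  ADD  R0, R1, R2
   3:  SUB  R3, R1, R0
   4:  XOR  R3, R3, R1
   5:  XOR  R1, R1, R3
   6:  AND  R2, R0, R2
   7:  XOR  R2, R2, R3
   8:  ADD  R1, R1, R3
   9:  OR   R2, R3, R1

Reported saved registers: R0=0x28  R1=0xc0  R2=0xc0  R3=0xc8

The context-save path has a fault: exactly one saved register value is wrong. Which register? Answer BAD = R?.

after  0: R0=0xf7 R1=0x30 R2=0x38 R3=0xb2  N=0 Z=0
after  1: R0=0xf7 R1=0x30 R2=0x08 R3=0xb2  N=0 Z=0
after  2: R0=0x38 R1=0x30 R2=0x08 R3=0xb2  N=0 Z=0
after  3: R0=0x38 R1=0x30 R2=0x08 R3=0xf8  N=1 Z=0
after  4: R0=0x38 R1=0x30 R2=0x08 R3=0xc8  N=1 Z=0
after  5: R0=0x38 R1=0xf8 R2=0x08 R3=0xc8  N=1 Z=0
after  6: R0=0x38 R1=0xf8 R2=0x08 R3=0xc8  N=0 Z=0
after  7: R0=0x38 R1=0xf8 R2=0xc0 R3=0xc8  N=1 Z=0
after  8: R0=0x38 R1=0xc0 R2=0xc0 R3=0xc8  N=1 Z=0
-- IRQ taken; context saved, return-PC = 9 --
mismatch: R0: reported 0x28 vs actual 0x38

BAD = R0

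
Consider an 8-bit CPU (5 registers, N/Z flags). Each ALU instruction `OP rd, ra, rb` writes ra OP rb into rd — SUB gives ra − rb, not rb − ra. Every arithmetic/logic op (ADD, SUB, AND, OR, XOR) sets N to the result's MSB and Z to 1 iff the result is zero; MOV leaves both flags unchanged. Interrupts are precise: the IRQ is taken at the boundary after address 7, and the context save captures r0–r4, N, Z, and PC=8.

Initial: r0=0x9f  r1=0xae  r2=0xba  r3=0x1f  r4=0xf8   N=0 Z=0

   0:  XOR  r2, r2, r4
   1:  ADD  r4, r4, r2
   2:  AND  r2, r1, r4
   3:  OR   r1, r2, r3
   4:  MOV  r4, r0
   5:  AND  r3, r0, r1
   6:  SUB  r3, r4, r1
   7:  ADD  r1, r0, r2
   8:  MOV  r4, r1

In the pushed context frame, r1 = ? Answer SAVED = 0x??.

after  0: r0=0x9f r1=0xae r2=0x42 r3=0x1f r4=0xf8  N=0 Z=0
after  1: r0=0x9f r1=0xae r2=0x42 r3=0x1f r4=0x3a  N=0 Z=0
after  2: r0=0x9f r1=0xae r2=0x2a r3=0x1f r4=0x3a  N=0 Z=0
after  3: r0=0x9f r1=0x3f r2=0x2a r3=0x1f r4=0x3a  N=0 Z=0
after  4: r0=0x9f r1=0x3f r2=0x2a r3=0x1f r4=0x9f  N=0 Z=0
after  5: r0=0x9f r1=0x3f r2=0x2a r3=0x1f r4=0x9f  N=0 Z=0
after  6: r0=0x9f r1=0x3f r2=0x2a r3=0x60 r4=0x9f  N=0 Z=0
after  7: r0=0x9f r1=0xc9 r2=0x2a r3=0x60 r4=0x9f  N=1 Z=0
-- IRQ taken; context saved, return-PC = 8 --

SAVED = 0xc9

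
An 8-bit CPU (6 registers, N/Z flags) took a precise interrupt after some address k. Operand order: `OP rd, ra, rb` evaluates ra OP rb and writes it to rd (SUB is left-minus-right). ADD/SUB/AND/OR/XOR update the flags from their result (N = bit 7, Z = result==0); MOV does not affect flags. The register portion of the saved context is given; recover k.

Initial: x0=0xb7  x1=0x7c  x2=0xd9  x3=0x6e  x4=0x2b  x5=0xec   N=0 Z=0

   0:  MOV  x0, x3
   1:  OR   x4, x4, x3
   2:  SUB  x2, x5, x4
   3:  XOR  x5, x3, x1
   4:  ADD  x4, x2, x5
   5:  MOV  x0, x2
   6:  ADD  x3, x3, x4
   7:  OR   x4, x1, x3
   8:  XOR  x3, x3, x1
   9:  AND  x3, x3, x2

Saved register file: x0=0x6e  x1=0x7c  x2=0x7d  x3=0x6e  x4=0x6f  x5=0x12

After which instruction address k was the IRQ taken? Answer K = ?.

after  0: x0=0x6e x1=0x7c x2=0xd9 x3=0x6e x4=0x2b x5=0xec  N=0 Z=0
after  1: x0=0x6e x1=0x7c x2=0xd9 x3=0x6e x4=0x6f x5=0xec  N=0 Z=0
after  2: x0=0x6e x1=0x7c x2=0x7d x3=0x6e x4=0x6f x5=0xec  N=0 Z=0
after  3: x0=0x6e x1=0x7c x2=0x7d x3=0x6e x4=0x6f x5=0x12  N=0 Z=0
-- IRQ taken; context saved, return-PC = 4 --

K = 3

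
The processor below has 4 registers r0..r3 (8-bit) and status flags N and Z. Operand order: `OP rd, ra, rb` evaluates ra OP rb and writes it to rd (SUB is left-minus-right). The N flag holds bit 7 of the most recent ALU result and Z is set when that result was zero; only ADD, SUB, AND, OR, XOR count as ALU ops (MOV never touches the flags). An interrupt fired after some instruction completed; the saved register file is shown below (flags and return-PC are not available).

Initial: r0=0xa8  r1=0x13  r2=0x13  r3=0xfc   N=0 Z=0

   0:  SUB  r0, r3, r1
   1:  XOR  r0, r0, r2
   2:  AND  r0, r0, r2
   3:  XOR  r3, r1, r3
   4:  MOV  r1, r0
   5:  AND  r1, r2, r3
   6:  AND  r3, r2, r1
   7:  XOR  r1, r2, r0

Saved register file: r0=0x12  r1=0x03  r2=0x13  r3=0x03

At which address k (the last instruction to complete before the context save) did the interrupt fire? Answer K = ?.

after  0: r0=0xe9 r1=0x13 r2=0x13 r3=0xfc  N=1 Z=0
after  1: r0=0xfa r1=0x13 r2=0x13 r3=0xfc  N=1 Z=0
after  2: r0=0x12 r1=0x13 r2=0x13 r3=0xfc  N=0 Z=0
after  3: r0=0x12 r1=0x13 r2=0x13 r3=0xef  N=1 Z=0
after  4: r0=0x12 r1=0x12 r2=0x13 r3=0xef  N=1 Z=0
after  5: r0=0x12 r1=0x03 r2=0x13 r3=0xef  N=0 Z=0
after  6: r0=0x12 r1=0x03 r2=0x13 r3=0x03  N=0 Z=0
-- IRQ taken; context saved, return-PC = 7 --

K = 6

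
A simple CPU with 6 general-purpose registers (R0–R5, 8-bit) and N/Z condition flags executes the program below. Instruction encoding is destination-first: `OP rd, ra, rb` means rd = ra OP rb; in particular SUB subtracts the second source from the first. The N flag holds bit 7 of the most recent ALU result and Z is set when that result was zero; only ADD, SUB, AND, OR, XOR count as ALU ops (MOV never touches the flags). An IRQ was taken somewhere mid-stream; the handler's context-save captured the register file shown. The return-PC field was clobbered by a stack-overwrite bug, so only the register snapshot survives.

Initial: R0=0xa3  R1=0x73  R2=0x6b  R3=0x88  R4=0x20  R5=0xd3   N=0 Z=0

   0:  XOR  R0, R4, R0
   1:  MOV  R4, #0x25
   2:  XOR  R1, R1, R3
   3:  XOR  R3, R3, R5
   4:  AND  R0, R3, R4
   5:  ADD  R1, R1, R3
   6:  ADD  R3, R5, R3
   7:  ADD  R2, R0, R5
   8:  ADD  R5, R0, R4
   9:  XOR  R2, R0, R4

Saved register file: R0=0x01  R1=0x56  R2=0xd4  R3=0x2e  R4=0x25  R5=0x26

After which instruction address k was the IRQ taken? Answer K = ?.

after  0: R0=0x83 R1=0x73 R2=0x6b R3=0x88 R4=0x20 R5=0xd3  N=1 Z=0
after  1: R0=0x83 R1=0x73 R2=0x6b R3=0x88 R4=0x25 R5=0xd3  N=1 Z=0
after  2: R0=0x83 R1=0xfb R2=0x6b R3=0x88 R4=0x25 R5=0xd3  N=1 Z=0
after  3: R0=0x83 R1=0xfb R2=0x6b R3=0x5b R4=0x25 R5=0xd3  N=0 Z=0
after  4: R0=0x01 R1=0xfb R2=0x6b R3=0x5b R4=0x25 R5=0xd3  N=0 Z=0
after  5: R0=0x01 R1=0x56 R2=0x6b R3=0x5b R4=0x25 R5=0xd3  N=0 Z=0
after  6: R0=0x01 R1=0x56 R2=0x6b R3=0x2e R4=0x25 R5=0xd3  N=0 Z=0
after  7: R0=0x01 R1=0x56 R2=0xd4 R3=0x2e R4=0x25 R5=0xd3  N=1 Z=0
after  8: R0=0x01 R1=0x56 R2=0xd4 R3=0x2e R4=0x25 R5=0x26  N=0 Z=0
-- IRQ taken; context saved, return-PC = 9 --

K = 8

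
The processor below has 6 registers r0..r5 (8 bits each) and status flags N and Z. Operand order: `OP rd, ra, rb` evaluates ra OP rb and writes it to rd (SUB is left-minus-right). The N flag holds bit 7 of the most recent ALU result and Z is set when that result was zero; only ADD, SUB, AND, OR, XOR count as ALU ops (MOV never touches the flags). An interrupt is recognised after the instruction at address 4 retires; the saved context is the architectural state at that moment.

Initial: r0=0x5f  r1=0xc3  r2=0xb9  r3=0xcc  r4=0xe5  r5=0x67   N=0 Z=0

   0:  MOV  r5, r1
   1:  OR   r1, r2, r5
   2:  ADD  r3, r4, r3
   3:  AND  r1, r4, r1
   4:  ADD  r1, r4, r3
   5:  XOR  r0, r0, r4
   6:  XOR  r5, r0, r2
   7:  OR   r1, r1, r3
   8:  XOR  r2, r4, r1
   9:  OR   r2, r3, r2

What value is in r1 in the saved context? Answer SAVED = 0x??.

SAVED = 0x96

after  0: r0=0x5f r1=0xc3 r2=0xb9 r3=0xcc r4=0xe5 r5=0xc3  N=0 Z=0
after  1: r0=0x5f r1=0xfb r2=0xb9 r3=0xcc r4=0xe5 r5=0xc3  N=1 Z=0
after  2: r0=0x5f r1=0xfb r2=0xb9 r3=0xb1 r4=0xe5 r5=0xc3  N=1 Z=0
after  3: r0=0x5f r1=0xe1 r2=0xb9 r3=0xb1 r4=0xe5 r5=0xc3  N=1 Z=0
after  4: r0=0x5f r1=0x96 r2=0xb9 r3=0xb1 r4=0xe5 r5=0xc3  N=1 Z=0
-- IRQ taken; context saved, return-PC = 5 --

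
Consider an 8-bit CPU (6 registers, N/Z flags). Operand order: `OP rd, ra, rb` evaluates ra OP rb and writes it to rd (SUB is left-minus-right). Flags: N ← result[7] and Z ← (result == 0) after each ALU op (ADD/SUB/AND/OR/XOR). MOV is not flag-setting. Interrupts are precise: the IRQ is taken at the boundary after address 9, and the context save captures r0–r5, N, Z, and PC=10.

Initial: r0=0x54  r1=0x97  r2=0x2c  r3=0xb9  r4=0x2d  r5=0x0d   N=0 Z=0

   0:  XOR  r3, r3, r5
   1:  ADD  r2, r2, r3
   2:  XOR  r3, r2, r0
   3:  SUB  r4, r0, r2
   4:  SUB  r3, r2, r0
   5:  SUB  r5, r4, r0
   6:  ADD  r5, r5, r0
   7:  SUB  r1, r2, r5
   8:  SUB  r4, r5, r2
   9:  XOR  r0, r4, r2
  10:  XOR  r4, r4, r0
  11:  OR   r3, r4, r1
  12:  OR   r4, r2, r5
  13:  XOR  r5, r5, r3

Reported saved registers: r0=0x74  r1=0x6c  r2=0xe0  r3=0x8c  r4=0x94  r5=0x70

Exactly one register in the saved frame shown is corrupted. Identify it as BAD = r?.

after  0: r0=0x54 r1=0x97 r2=0x2c r3=0xb4 r4=0x2d r5=0x0d  N=1 Z=0
after  1: r0=0x54 r1=0x97 r2=0xe0 r3=0xb4 r4=0x2d r5=0x0d  N=1 Z=0
after  2: r0=0x54 r1=0x97 r2=0xe0 r3=0xb4 r4=0x2d r5=0x0d  N=1 Z=0
after  3: r0=0x54 r1=0x97 r2=0xe0 r3=0xb4 r4=0x74 r5=0x0d  N=0 Z=0
after  4: r0=0x54 r1=0x97 r2=0xe0 r3=0x8c r4=0x74 r5=0x0d  N=1 Z=0
after  5: r0=0x54 r1=0x97 r2=0xe0 r3=0x8c r4=0x74 r5=0x20  N=0 Z=0
after  6: r0=0x54 r1=0x97 r2=0xe0 r3=0x8c r4=0x74 r5=0x74  N=0 Z=0
after  7: r0=0x54 r1=0x6c r2=0xe0 r3=0x8c r4=0x74 r5=0x74  N=0 Z=0
after  8: r0=0x54 r1=0x6c r2=0xe0 r3=0x8c r4=0x94 r5=0x74  N=1 Z=0
after  9: r0=0x74 r1=0x6c r2=0xe0 r3=0x8c r4=0x94 r5=0x74  N=0 Z=0
-- IRQ taken; context saved, return-PC = 10 --
mismatch: r5: reported 0x70 vs actual 0x74

BAD = r5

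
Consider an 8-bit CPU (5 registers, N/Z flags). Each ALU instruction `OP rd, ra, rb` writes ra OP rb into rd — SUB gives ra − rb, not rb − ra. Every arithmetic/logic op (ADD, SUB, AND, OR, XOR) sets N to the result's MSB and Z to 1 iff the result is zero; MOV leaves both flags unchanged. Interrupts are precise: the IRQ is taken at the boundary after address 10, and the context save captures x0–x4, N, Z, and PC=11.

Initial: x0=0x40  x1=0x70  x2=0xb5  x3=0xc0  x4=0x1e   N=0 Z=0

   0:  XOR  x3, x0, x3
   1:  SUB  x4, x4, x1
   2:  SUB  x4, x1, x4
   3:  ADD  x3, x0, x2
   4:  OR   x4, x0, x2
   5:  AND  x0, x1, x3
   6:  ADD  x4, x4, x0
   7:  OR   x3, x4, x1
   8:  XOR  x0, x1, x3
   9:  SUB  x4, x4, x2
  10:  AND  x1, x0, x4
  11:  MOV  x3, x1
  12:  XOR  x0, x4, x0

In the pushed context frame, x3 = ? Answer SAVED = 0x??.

SAVED = 0x75

after  0: x0=0x40 x1=0x70 x2=0xb5 x3=0x80 x4=0x1e  N=1 Z=0
after  1: x0=0x40 x1=0x70 x2=0xb5 x3=0x80 x4=0xae  N=1 Z=0
after  2: x0=0x40 x1=0x70 x2=0xb5 x3=0x80 x4=0xc2  N=1 Z=0
after  3: x0=0x40 x1=0x70 x2=0xb5 x3=0xf5 x4=0xc2  N=1 Z=0
after  4: x0=0x40 x1=0x70 x2=0xb5 x3=0xf5 x4=0xf5  N=1 Z=0
after  5: x0=0x70 x1=0x70 x2=0xb5 x3=0xf5 x4=0xf5  N=0 Z=0
after  6: x0=0x70 x1=0x70 x2=0xb5 x3=0xf5 x4=0x65  N=0 Z=0
after  7: x0=0x70 x1=0x70 x2=0xb5 x3=0x75 x4=0x65  N=0 Z=0
after  8: x0=0x05 x1=0x70 x2=0xb5 x3=0x75 x4=0x65  N=0 Z=0
after  9: x0=0x05 x1=0x70 x2=0xb5 x3=0x75 x4=0xb0  N=1 Z=0
after 10: x0=0x05 x1=0x00 x2=0xb5 x3=0x75 x4=0xb0  N=0 Z=1
-- IRQ taken; context saved, return-PC = 11 --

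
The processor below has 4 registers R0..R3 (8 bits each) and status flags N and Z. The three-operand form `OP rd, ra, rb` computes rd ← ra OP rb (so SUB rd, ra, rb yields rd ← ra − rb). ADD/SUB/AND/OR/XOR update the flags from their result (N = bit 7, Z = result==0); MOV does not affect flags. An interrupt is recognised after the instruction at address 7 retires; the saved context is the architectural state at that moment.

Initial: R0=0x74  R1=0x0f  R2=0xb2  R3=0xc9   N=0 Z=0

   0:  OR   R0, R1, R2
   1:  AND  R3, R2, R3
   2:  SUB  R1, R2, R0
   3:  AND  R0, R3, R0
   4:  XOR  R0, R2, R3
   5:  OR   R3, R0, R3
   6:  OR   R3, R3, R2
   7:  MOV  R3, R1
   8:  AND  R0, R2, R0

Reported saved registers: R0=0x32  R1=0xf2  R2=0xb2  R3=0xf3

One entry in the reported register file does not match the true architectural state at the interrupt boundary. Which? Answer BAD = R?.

after  0: R0=0xbf R1=0x0f R2=0xb2 R3=0xc9  N=1 Z=0
after  1: R0=0xbf R1=0x0f R2=0xb2 R3=0x80  N=1 Z=0
after  2: R0=0xbf R1=0xf3 R2=0xb2 R3=0x80  N=1 Z=0
after  3: R0=0x80 R1=0xf3 R2=0xb2 R3=0x80  N=1 Z=0
after  4: R0=0x32 R1=0xf3 R2=0xb2 R3=0x80  N=0 Z=0
after  5: R0=0x32 R1=0xf3 R2=0xb2 R3=0xb2  N=1 Z=0
after  6: R0=0x32 R1=0xf3 R2=0xb2 R3=0xb2  N=1 Z=0
after  7: R0=0x32 R1=0xf3 R2=0xb2 R3=0xf3  N=1 Z=0
-- IRQ taken; context saved, return-PC = 8 --
mismatch: R1: reported 0xf2 vs actual 0xf3

BAD = R1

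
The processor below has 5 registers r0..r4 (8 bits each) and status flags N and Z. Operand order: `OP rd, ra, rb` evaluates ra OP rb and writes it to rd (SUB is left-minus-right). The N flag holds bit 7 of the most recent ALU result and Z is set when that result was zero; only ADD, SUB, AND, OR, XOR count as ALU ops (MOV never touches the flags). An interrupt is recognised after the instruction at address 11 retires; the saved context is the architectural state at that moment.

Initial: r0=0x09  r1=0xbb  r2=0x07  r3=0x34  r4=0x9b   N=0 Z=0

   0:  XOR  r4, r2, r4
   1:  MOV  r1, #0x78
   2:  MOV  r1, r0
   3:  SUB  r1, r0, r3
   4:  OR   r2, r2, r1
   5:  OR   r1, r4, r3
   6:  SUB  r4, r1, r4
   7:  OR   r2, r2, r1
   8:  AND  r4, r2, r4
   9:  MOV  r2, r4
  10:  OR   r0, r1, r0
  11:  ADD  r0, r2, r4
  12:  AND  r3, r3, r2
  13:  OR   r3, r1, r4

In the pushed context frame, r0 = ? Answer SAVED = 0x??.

SAVED = 0x40

after  0: r0=0x09 r1=0xbb r2=0x07 r3=0x34 r4=0x9c  N=1 Z=0
after  1: r0=0x09 r1=0x78 r2=0x07 r3=0x34 r4=0x9c  N=1 Z=0
after  2: r0=0x09 r1=0x09 r2=0x07 r3=0x34 r4=0x9c  N=1 Z=0
after  3: r0=0x09 r1=0xd5 r2=0x07 r3=0x34 r4=0x9c  N=1 Z=0
after  4: r0=0x09 r1=0xd5 r2=0xd7 r3=0x34 r4=0x9c  N=1 Z=0
after  5: r0=0x09 r1=0xbc r2=0xd7 r3=0x34 r4=0x9c  N=1 Z=0
after  6: r0=0x09 r1=0xbc r2=0xd7 r3=0x34 r4=0x20  N=0 Z=0
after  7: r0=0x09 r1=0xbc r2=0xff r3=0x34 r4=0x20  N=1 Z=0
after  8: r0=0x09 r1=0xbc r2=0xff r3=0x34 r4=0x20  N=0 Z=0
after  9: r0=0x09 r1=0xbc r2=0x20 r3=0x34 r4=0x20  N=0 Z=0
after 10: r0=0xbd r1=0xbc r2=0x20 r3=0x34 r4=0x20  N=1 Z=0
after 11: r0=0x40 r1=0xbc r2=0x20 r3=0x34 r4=0x20  N=0 Z=0
-- IRQ taken; context saved, return-PC = 12 --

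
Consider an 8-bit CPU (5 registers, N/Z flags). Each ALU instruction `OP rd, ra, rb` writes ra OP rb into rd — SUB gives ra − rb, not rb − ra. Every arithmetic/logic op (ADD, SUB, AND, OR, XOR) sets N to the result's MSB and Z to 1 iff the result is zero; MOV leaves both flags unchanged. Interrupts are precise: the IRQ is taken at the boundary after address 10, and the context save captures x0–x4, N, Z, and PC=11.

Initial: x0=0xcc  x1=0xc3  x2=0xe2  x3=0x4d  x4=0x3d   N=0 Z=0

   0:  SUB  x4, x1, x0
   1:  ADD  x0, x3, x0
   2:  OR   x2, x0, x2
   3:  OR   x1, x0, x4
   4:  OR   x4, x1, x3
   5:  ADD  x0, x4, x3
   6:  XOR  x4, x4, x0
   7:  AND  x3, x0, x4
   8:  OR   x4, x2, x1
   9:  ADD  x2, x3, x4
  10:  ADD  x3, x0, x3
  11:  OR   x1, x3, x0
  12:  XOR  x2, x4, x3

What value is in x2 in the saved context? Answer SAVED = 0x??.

after  0: x0=0xcc x1=0xc3 x2=0xe2 x3=0x4d x4=0xf7  N=1 Z=0
after  1: x0=0x19 x1=0xc3 x2=0xe2 x3=0x4d x4=0xf7  N=0 Z=0
after  2: x0=0x19 x1=0xc3 x2=0xfb x3=0x4d x4=0xf7  N=1 Z=0
after  3: x0=0x19 x1=0xff x2=0xfb x3=0x4d x4=0xf7  N=1 Z=0
after  4: x0=0x19 x1=0xff x2=0xfb x3=0x4d x4=0xff  N=1 Z=0
after  5: x0=0x4c x1=0xff x2=0xfb x3=0x4d x4=0xff  N=0 Z=0
after  6: x0=0x4c x1=0xff x2=0xfb x3=0x4d x4=0xb3  N=1 Z=0
after  7: x0=0x4c x1=0xff x2=0xfb x3=0x00 x4=0xb3  N=0 Z=1
after  8: x0=0x4c x1=0xff x2=0xfb x3=0x00 x4=0xff  N=1 Z=0
after  9: x0=0x4c x1=0xff x2=0xff x3=0x00 x4=0xff  N=1 Z=0
after 10: x0=0x4c x1=0xff x2=0xff x3=0x4c x4=0xff  N=0 Z=0
-- IRQ taken; context saved, return-PC = 11 --

SAVED = 0xff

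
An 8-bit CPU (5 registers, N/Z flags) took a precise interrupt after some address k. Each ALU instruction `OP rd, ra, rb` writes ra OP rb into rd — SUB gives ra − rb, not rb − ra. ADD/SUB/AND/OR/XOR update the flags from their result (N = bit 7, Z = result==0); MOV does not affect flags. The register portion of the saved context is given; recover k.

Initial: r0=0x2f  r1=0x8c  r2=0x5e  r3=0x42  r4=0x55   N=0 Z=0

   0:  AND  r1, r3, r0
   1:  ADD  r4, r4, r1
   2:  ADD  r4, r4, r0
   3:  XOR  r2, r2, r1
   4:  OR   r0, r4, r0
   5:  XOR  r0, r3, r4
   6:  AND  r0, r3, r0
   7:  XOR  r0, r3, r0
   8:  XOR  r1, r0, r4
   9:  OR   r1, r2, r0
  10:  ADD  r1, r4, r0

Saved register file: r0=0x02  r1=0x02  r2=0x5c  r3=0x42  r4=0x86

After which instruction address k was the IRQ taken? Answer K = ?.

K = 7

after  0: r0=0x2f r1=0x02 r2=0x5e r3=0x42 r4=0x55  N=0 Z=0
after  1: r0=0x2f r1=0x02 r2=0x5e r3=0x42 r4=0x57  N=0 Z=0
after  2: r0=0x2f r1=0x02 r2=0x5e r3=0x42 r4=0x86  N=1 Z=0
after  3: r0=0x2f r1=0x02 r2=0x5c r3=0x42 r4=0x86  N=0 Z=0
after  4: r0=0xaf r1=0x02 r2=0x5c r3=0x42 r4=0x86  N=1 Z=0
after  5: r0=0xc4 r1=0x02 r2=0x5c r3=0x42 r4=0x86  N=1 Z=0
after  6: r0=0x40 r1=0x02 r2=0x5c r3=0x42 r4=0x86  N=0 Z=0
after  7: r0=0x02 r1=0x02 r2=0x5c r3=0x42 r4=0x86  N=0 Z=0
-- IRQ taken; context saved, return-PC = 8 --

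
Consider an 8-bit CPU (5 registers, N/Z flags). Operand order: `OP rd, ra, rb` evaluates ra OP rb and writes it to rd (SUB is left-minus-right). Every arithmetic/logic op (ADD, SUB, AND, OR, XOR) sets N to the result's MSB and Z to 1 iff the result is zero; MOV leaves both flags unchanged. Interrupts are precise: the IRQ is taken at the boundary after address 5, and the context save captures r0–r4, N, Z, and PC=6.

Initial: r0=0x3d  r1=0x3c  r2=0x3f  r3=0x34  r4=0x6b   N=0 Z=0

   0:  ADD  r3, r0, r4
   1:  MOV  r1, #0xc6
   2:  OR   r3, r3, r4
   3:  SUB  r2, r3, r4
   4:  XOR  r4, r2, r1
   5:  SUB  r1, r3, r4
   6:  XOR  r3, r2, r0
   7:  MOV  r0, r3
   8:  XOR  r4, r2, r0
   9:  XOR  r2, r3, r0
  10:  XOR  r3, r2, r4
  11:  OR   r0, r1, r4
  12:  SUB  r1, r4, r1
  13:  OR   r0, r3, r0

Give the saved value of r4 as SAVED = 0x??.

SAVED = 0x46

after  0: r0=0x3d r1=0x3c r2=0x3f r3=0xa8 r4=0x6b  N=1 Z=0
after  1: r0=0x3d r1=0xc6 r2=0x3f r3=0xa8 r4=0x6b  N=1 Z=0
after  2: r0=0x3d r1=0xc6 r2=0x3f r3=0xeb r4=0x6b  N=1 Z=0
after  3: r0=0x3d r1=0xc6 r2=0x80 r3=0xeb r4=0x6b  N=1 Z=0
after  4: r0=0x3d r1=0xc6 r2=0x80 r3=0xeb r4=0x46  N=0 Z=0
after  5: r0=0x3d r1=0xa5 r2=0x80 r3=0xeb r4=0x46  N=1 Z=0
-- IRQ taken; context saved, return-PC = 6 --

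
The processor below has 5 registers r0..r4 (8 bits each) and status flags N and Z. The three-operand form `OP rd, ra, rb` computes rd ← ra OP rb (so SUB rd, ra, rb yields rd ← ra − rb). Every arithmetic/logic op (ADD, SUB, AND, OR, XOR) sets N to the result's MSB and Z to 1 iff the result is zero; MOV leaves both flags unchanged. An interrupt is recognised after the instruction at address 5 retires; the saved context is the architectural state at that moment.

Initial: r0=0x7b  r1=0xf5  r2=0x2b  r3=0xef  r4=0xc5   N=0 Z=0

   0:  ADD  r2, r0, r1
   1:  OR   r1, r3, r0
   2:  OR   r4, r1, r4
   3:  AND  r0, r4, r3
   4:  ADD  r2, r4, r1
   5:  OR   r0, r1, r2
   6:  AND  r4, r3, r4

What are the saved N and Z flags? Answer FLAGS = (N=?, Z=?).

FLAGS = (N=1, Z=0)

after  0: r0=0x7b r1=0xf5 r2=0x70 r3=0xef r4=0xc5  N=0 Z=0
after  1: r0=0x7b r1=0xff r2=0x70 r3=0xef r4=0xc5  N=1 Z=0
after  2: r0=0x7b r1=0xff r2=0x70 r3=0xef r4=0xff  N=1 Z=0
after  3: r0=0xef r1=0xff r2=0x70 r3=0xef r4=0xff  N=1 Z=0
after  4: r0=0xef r1=0xff r2=0xfe r3=0xef r4=0xff  N=1 Z=0
after  5: r0=0xff r1=0xff r2=0xfe r3=0xef r4=0xff  N=1 Z=0
-- IRQ taken; context saved, return-PC = 6 --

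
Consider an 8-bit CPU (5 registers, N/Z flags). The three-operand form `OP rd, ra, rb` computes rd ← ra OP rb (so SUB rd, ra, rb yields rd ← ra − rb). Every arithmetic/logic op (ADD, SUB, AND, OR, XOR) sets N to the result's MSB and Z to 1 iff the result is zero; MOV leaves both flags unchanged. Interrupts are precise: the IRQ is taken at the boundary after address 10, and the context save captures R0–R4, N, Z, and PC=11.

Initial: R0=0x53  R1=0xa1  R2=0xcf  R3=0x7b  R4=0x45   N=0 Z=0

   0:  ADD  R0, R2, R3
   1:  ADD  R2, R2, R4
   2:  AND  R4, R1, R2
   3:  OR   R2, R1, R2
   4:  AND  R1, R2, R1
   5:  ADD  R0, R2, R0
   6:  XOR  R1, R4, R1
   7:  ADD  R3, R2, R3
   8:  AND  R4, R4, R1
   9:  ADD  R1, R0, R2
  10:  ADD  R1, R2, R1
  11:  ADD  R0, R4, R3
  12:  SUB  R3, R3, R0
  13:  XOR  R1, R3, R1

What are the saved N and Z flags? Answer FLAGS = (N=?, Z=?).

after  0: R0=0x4a R1=0xa1 R2=0xcf R3=0x7b R4=0x45  N=0 Z=0
after  1: R0=0x4a R1=0xa1 R2=0x14 R3=0x7b R4=0x45  N=0 Z=0
after  2: R0=0x4a R1=0xa1 R2=0x14 R3=0x7b R4=0x00  N=0 Z=1
after  3: R0=0x4a R1=0xa1 R2=0xb5 R3=0x7b R4=0x00  N=1 Z=0
after  4: R0=0x4a R1=0xa1 R2=0xb5 R3=0x7b R4=0x00  N=1 Z=0
after  5: R0=0xff R1=0xa1 R2=0xb5 R3=0x7b R4=0x00  N=1 Z=0
after  6: R0=0xff R1=0xa1 R2=0xb5 R3=0x7b R4=0x00  N=1 Z=0
after  7: R0=0xff R1=0xa1 R2=0xb5 R3=0x30 R4=0x00  N=0 Z=0
after  8: R0=0xff R1=0xa1 R2=0xb5 R3=0x30 R4=0x00  N=0 Z=1
after  9: R0=0xff R1=0xb4 R2=0xb5 R3=0x30 R4=0x00  N=1 Z=0
after 10: R0=0xff R1=0x69 R2=0xb5 R3=0x30 R4=0x00  N=0 Z=0
-- IRQ taken; context saved, return-PC = 11 --

FLAGS = (N=0, Z=0)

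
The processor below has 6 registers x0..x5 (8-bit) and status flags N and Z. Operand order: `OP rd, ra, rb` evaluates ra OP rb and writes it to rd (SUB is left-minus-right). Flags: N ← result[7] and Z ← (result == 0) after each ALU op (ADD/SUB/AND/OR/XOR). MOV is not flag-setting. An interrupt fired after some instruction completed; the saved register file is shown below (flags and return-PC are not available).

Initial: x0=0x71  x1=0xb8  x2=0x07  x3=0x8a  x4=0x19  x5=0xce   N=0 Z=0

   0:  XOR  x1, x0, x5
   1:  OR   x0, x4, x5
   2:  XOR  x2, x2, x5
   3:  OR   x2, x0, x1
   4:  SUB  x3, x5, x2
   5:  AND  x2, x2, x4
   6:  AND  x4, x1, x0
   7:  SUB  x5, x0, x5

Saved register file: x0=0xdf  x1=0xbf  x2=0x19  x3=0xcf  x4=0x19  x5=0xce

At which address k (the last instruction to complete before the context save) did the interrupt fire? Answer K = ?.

K = 5

after  0: x0=0x71 x1=0xbf x2=0x07 x3=0x8a x4=0x19 x5=0xce  N=1 Z=0
after  1: x0=0xdf x1=0xbf x2=0x07 x3=0x8a x4=0x19 x5=0xce  N=1 Z=0
after  2: x0=0xdf x1=0xbf x2=0xc9 x3=0x8a x4=0x19 x5=0xce  N=1 Z=0
after  3: x0=0xdf x1=0xbf x2=0xff x3=0x8a x4=0x19 x5=0xce  N=1 Z=0
after  4: x0=0xdf x1=0xbf x2=0xff x3=0xcf x4=0x19 x5=0xce  N=1 Z=0
after  5: x0=0xdf x1=0xbf x2=0x19 x3=0xcf x4=0x19 x5=0xce  N=0 Z=0
-- IRQ taken; context saved, return-PC = 6 --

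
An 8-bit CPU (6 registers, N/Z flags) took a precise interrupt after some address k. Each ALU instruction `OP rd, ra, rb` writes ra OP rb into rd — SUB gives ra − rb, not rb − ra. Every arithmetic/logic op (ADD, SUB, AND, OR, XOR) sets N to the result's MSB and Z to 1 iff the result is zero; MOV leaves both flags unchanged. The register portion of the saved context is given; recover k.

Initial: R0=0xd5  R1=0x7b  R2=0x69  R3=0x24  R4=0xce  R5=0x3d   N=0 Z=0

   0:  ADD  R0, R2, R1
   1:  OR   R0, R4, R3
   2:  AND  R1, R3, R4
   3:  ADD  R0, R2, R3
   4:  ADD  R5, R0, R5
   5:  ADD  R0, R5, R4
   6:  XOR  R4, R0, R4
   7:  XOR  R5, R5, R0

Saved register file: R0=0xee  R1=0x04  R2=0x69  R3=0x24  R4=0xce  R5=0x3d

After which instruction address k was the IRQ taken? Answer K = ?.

after  0: R0=0xe4 R1=0x7b R2=0x69 R3=0x24 R4=0xce R5=0x3d  N=1 Z=0
after  1: R0=0xee R1=0x7b R2=0x69 R3=0x24 R4=0xce R5=0x3d  N=1 Z=0
after  2: R0=0xee R1=0x04 R2=0x69 R3=0x24 R4=0xce R5=0x3d  N=0 Z=0
-- IRQ taken; context saved, return-PC = 3 --

K = 2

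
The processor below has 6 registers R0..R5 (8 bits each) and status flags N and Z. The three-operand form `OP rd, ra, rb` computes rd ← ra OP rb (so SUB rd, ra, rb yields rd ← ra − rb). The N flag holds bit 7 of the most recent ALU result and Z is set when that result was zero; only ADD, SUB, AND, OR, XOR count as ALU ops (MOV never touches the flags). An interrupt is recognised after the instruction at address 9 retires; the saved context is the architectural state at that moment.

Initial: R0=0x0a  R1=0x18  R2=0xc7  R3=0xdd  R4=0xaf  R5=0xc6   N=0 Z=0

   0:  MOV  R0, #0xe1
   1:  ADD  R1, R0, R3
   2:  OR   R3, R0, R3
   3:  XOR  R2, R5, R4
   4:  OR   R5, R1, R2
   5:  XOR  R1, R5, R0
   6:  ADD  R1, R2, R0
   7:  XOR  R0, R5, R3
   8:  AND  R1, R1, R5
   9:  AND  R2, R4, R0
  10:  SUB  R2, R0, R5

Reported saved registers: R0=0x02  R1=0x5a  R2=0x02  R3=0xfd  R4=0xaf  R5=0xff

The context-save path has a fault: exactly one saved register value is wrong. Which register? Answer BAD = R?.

after  0: R0=0xe1 R1=0x18 R2=0xc7 R3=0xdd R4=0xaf R5=0xc6  N=0 Z=0
after  1: R0=0xe1 R1=0xbe R2=0xc7 R3=0xdd R4=0xaf R5=0xc6  N=1 Z=0
after  2: R0=0xe1 R1=0xbe R2=0xc7 R3=0xfd R4=0xaf R5=0xc6  N=1 Z=0
after  3: R0=0xe1 R1=0xbe R2=0x69 R3=0xfd R4=0xaf R5=0xc6  N=0 Z=0
after  4: R0=0xe1 R1=0xbe R2=0x69 R3=0xfd R4=0xaf R5=0xff  N=1 Z=0
after  5: R0=0xe1 R1=0x1e R2=0x69 R3=0xfd R4=0xaf R5=0xff  N=0 Z=0
after  6: R0=0xe1 R1=0x4a R2=0x69 R3=0xfd R4=0xaf R5=0xff  N=0 Z=0
after  7: R0=0x02 R1=0x4a R2=0x69 R3=0xfd R4=0xaf R5=0xff  N=0 Z=0
after  8: R0=0x02 R1=0x4a R2=0x69 R3=0xfd R4=0xaf R5=0xff  N=0 Z=0
after  9: R0=0x02 R1=0x4a R2=0x02 R3=0xfd R4=0xaf R5=0xff  N=0 Z=0
-- IRQ taken; context saved, return-PC = 10 --
mismatch: R1: reported 0x5a vs actual 0x4a

BAD = R1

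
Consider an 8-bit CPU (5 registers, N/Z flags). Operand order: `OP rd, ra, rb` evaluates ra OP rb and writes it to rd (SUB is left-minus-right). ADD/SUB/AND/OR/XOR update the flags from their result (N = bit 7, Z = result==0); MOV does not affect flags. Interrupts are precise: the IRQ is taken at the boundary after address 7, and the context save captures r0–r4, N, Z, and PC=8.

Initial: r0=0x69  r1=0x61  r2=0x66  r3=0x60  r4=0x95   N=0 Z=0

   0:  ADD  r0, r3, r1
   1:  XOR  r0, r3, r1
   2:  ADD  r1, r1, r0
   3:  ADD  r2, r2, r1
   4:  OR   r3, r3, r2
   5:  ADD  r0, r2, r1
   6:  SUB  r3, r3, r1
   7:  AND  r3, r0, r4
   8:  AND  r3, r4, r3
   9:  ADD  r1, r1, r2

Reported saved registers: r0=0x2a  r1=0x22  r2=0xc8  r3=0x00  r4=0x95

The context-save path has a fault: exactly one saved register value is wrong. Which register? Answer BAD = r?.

BAD = r1

after  0: r0=0xc1 r1=0x61 r2=0x66 r3=0x60 r4=0x95  N=1 Z=0
after  1: r0=0x01 r1=0x61 r2=0x66 r3=0x60 r4=0x95  N=0 Z=0
after  2: r0=0x01 r1=0x62 r2=0x66 r3=0x60 r4=0x95  N=0 Z=0
after  3: r0=0x01 r1=0x62 r2=0xc8 r3=0x60 r4=0x95  N=1 Z=0
after  4: r0=0x01 r1=0x62 r2=0xc8 r3=0xe8 r4=0x95  N=1 Z=0
after  5: r0=0x2a r1=0x62 r2=0xc8 r3=0xe8 r4=0x95  N=0 Z=0
after  6: r0=0x2a r1=0x62 r2=0xc8 r3=0x86 r4=0x95  N=1 Z=0
after  7: r0=0x2a r1=0x62 r2=0xc8 r3=0x00 r4=0x95  N=0 Z=1
-- IRQ taken; context saved, return-PC = 8 --
mismatch: r1: reported 0x22 vs actual 0x62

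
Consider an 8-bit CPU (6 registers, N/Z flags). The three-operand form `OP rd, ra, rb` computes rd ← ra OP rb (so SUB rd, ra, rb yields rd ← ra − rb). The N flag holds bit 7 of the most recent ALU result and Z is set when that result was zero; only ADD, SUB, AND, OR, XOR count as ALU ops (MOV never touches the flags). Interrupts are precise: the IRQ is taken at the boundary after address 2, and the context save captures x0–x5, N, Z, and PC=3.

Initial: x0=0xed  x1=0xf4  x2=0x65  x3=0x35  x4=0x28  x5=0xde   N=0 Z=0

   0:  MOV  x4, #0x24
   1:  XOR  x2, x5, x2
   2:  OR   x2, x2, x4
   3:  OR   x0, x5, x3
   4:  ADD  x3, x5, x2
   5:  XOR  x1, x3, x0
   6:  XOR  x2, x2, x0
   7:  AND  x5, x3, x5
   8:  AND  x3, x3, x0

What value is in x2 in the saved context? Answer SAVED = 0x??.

after  0: x0=0xed x1=0xf4 x2=0x65 x3=0x35 x4=0x24 x5=0xde  N=0 Z=0
after  1: x0=0xed x1=0xf4 x2=0xbb x3=0x35 x4=0x24 x5=0xde  N=1 Z=0
after  2: x0=0xed x1=0xf4 x2=0xbf x3=0x35 x4=0x24 x5=0xde  N=1 Z=0
-- IRQ taken; context saved, return-PC = 3 --

SAVED = 0xbf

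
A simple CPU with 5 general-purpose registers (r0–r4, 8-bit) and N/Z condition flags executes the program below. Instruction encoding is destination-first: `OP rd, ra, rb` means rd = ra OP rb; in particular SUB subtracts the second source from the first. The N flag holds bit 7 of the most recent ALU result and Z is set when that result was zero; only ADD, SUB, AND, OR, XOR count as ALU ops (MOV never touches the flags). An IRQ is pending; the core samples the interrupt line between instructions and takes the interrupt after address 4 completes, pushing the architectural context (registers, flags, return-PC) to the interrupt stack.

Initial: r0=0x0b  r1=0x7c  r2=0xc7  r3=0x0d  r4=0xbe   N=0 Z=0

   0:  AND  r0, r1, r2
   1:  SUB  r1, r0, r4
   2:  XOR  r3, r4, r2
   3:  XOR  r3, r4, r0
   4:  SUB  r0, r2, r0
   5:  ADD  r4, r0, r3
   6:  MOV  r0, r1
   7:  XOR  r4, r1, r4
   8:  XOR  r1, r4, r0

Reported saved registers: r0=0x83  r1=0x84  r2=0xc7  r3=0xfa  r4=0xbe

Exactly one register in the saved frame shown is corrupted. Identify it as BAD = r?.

after  0: r0=0x44 r1=0x7c r2=0xc7 r3=0x0d r4=0xbe  N=0 Z=0
after  1: r0=0x44 r1=0x86 r2=0xc7 r3=0x0d r4=0xbe  N=1 Z=0
after  2: r0=0x44 r1=0x86 r2=0xc7 r3=0x79 r4=0xbe  N=0 Z=0
after  3: r0=0x44 r1=0x86 r2=0xc7 r3=0xfa r4=0xbe  N=1 Z=0
after  4: r0=0x83 r1=0x86 r2=0xc7 r3=0xfa r4=0xbe  N=1 Z=0
-- IRQ taken; context saved, return-PC = 5 --
mismatch: r1: reported 0x84 vs actual 0x86

BAD = r1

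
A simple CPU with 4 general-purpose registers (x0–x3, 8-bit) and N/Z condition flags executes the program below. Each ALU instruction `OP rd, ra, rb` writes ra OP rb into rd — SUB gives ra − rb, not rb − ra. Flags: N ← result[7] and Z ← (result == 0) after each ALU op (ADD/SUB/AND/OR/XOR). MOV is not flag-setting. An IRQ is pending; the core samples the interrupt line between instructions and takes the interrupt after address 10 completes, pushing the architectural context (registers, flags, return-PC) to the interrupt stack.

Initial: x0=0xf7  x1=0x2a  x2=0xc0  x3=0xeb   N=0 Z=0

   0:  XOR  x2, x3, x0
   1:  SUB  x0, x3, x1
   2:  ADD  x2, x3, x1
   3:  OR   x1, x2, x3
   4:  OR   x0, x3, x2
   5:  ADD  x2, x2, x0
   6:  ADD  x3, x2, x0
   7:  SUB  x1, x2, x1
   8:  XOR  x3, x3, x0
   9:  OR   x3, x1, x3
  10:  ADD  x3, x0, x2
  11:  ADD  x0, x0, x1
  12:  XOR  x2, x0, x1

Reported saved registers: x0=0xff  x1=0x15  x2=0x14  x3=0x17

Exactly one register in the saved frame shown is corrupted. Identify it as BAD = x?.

after  0: x0=0xf7 x1=0x2a x2=0x1c x3=0xeb  N=0 Z=0
after  1: x0=0xc1 x1=0x2a x2=0x1c x3=0xeb  N=1 Z=0
after  2: x0=0xc1 x1=0x2a x2=0x15 x3=0xeb  N=0 Z=0
after  3: x0=0xc1 x1=0xff x2=0x15 x3=0xeb  N=1 Z=0
after  4: x0=0xff x1=0xff x2=0x15 x3=0xeb  N=1 Z=0
after  5: x0=0xff x1=0xff x2=0x14 x3=0xeb  N=0 Z=0
after  6: x0=0xff x1=0xff x2=0x14 x3=0x13  N=0 Z=0
after  7: x0=0xff x1=0x15 x2=0x14 x3=0x13  N=0 Z=0
after  8: x0=0xff x1=0x15 x2=0x14 x3=0xec  N=1 Z=0
after  9: x0=0xff x1=0x15 x2=0x14 x3=0xfd  N=1 Z=0
after 10: x0=0xff x1=0x15 x2=0x14 x3=0x13  N=0 Z=0
-- IRQ taken; context saved, return-PC = 11 --
mismatch: x3: reported 0x17 vs actual 0x13

BAD = x3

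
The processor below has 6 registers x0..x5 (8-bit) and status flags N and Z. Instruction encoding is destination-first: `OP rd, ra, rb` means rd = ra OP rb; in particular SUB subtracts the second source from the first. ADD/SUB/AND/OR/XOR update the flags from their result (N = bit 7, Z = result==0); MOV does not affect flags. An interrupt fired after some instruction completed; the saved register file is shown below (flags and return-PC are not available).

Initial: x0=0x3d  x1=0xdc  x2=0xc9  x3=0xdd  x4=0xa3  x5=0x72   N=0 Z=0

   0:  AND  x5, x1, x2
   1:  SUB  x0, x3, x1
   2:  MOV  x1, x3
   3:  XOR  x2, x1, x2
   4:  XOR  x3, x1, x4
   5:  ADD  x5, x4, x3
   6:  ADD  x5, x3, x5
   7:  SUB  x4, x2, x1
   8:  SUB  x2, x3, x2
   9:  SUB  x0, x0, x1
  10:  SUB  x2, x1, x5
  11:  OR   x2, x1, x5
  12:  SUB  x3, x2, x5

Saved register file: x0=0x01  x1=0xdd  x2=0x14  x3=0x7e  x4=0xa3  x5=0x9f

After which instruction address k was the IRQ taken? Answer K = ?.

K = 6

after  0: x0=0x3d x1=0xdc x2=0xc9 x3=0xdd x4=0xa3 x5=0xc8  N=1 Z=0
after  1: x0=0x01 x1=0xdc x2=0xc9 x3=0xdd x4=0xa3 x5=0xc8  N=0 Z=0
after  2: x0=0x01 x1=0xdd x2=0xc9 x3=0xdd x4=0xa3 x5=0xc8  N=0 Z=0
after  3: x0=0x01 x1=0xdd x2=0x14 x3=0xdd x4=0xa3 x5=0xc8  N=0 Z=0
after  4: x0=0x01 x1=0xdd x2=0x14 x3=0x7e x4=0xa3 x5=0xc8  N=0 Z=0
after  5: x0=0x01 x1=0xdd x2=0x14 x3=0x7e x4=0xa3 x5=0x21  N=0 Z=0
after  6: x0=0x01 x1=0xdd x2=0x14 x3=0x7e x4=0xa3 x5=0x9f  N=1 Z=0
-- IRQ taken; context saved, return-PC = 7 --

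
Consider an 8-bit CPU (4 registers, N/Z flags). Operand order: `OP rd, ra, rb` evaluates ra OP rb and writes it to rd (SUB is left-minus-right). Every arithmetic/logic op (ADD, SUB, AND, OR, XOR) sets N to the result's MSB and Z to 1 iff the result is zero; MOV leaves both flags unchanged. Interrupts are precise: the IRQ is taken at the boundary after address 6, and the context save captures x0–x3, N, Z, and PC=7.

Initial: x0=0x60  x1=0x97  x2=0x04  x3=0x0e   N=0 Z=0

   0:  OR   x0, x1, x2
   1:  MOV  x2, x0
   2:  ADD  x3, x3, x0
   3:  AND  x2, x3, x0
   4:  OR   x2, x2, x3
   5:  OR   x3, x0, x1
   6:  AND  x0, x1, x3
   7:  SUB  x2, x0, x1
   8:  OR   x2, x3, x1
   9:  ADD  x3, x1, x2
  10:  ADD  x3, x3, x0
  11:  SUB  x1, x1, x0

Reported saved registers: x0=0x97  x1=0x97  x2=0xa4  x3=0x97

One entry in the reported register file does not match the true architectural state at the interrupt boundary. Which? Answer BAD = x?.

after  0: x0=0x97 x1=0x97 x2=0x04 x3=0x0e  N=1 Z=0
after  1: x0=0x97 x1=0x97 x2=0x97 x3=0x0e  N=1 Z=0
after  2: x0=0x97 x1=0x97 x2=0x97 x3=0xa5  N=1 Z=0
after  3: x0=0x97 x1=0x97 x2=0x85 x3=0xa5  N=1 Z=0
after  4: x0=0x97 x1=0x97 x2=0xa5 x3=0xa5  N=1 Z=0
after  5: x0=0x97 x1=0x97 x2=0xa5 x3=0x97  N=1 Z=0
after  6: x0=0x97 x1=0x97 x2=0xa5 x3=0x97  N=1 Z=0
-- IRQ taken; context saved, return-PC = 7 --
mismatch: x2: reported 0xa4 vs actual 0xa5

BAD = x2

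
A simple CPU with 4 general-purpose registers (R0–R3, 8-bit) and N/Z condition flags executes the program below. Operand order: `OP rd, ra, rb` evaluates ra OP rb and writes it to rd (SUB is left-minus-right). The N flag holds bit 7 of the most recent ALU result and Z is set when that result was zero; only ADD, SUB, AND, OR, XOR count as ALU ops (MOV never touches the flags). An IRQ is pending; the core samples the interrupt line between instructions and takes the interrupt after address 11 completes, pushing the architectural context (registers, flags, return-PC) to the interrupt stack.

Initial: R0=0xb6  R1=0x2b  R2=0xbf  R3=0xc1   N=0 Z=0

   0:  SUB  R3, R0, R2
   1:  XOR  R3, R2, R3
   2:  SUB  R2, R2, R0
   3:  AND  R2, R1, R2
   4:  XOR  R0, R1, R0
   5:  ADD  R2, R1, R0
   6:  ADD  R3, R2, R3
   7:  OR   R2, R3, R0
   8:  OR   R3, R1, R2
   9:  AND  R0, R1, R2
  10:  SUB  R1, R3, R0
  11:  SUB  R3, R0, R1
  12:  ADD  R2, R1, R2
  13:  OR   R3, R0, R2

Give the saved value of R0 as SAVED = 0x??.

SAVED = 0x09

after  0: R0=0xb6 R1=0x2b R2=0xbf R3=0xf7  N=1 Z=0
after  1: R0=0xb6 R1=0x2b R2=0xbf R3=0x48  N=0 Z=0
after  2: R0=0xb6 R1=0x2b R2=0x09 R3=0x48  N=0 Z=0
after  3: R0=0xb6 R1=0x2b R2=0x09 R3=0x48  N=0 Z=0
after  4: R0=0x9d R1=0x2b R2=0x09 R3=0x48  N=1 Z=0
after  5: R0=0x9d R1=0x2b R2=0xc8 R3=0x48  N=1 Z=0
after  6: R0=0x9d R1=0x2b R2=0xc8 R3=0x10  N=0 Z=0
after  7: R0=0x9d R1=0x2b R2=0x9d R3=0x10  N=1 Z=0
after  8: R0=0x9d R1=0x2b R2=0x9d R3=0xbf  N=1 Z=0
after  9: R0=0x09 R1=0x2b R2=0x9d R3=0xbf  N=0 Z=0
after 10: R0=0x09 R1=0xb6 R2=0x9d R3=0xbf  N=1 Z=0
after 11: R0=0x09 R1=0xb6 R2=0x9d R3=0x53  N=0 Z=0
-- IRQ taken; context saved, return-PC = 12 --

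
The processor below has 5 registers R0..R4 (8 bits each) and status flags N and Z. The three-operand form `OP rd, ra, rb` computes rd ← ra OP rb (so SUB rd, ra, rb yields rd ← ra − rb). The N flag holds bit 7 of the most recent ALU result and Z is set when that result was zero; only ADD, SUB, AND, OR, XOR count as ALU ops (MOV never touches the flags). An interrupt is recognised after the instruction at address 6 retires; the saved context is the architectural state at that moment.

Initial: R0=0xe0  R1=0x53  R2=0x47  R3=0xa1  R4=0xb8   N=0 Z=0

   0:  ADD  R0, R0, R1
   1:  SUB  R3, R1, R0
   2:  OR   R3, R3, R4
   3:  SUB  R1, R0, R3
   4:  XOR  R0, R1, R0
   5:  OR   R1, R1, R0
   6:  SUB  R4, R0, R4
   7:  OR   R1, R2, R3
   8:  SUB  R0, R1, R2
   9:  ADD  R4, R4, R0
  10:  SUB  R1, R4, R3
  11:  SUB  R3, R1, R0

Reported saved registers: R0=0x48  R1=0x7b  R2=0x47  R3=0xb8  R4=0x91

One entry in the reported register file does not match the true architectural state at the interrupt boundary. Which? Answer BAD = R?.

BAD = R4

after  0: R0=0x33 R1=0x53 R2=0x47 R3=0xa1 R4=0xb8  N=0 Z=0
after  1: R0=0x33 R1=0x53 R2=0x47 R3=0x20 R4=0xb8  N=0 Z=0
after  2: R0=0x33 R1=0x53 R2=0x47 R3=0xb8 R4=0xb8  N=1 Z=0
after  3: R0=0x33 R1=0x7b R2=0x47 R3=0xb8 R4=0xb8  N=0 Z=0
after  4: R0=0x48 R1=0x7b R2=0x47 R3=0xb8 R4=0xb8  N=0 Z=0
after  5: R0=0x48 R1=0x7b R2=0x47 R3=0xb8 R4=0xb8  N=0 Z=0
after  6: R0=0x48 R1=0x7b R2=0x47 R3=0xb8 R4=0x90  N=1 Z=0
-- IRQ taken; context saved, return-PC = 7 --
mismatch: R4: reported 0x91 vs actual 0x90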